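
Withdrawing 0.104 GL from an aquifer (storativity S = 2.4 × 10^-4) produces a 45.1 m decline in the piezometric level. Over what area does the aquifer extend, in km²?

ΔV = 0.104 GL = 1.04 × 10^5 m³
A = ΔV / (S × Δh) = 1.04 × 10^5 / (2.4 × 10^-4 × 45.1) = 9.608 × 10^6 m²
A = 9.608 × 10^6 m² = 9.608 km²

A ≈ 9.61 km²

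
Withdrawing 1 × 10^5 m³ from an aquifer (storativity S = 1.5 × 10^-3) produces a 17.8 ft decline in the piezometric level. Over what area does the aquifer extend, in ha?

A ≈ 1230 ha

Δh = 17.8 ft = 5.425 m
A = ΔV / (S × Δh) = 1 × 10^5 / (0.0015 × 5.425) = 1.229 × 10^7 m²
A = 1.229 × 10^7 m² = 1229 ha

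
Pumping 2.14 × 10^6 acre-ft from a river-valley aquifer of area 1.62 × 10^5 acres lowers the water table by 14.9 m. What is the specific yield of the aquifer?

Sy ≈ 0.27

A = 1.62 × 10^5 acres = 6.556 × 10^8 m²
ΔV = 2.14 × 10^6 acre-ft = 2.64 × 10^9 m³
Sy = ΔV / (A × Δh) = 2.64 × 10^9 m³ / (6.556 × 10^8 m² × 14.9 m) = 0.2702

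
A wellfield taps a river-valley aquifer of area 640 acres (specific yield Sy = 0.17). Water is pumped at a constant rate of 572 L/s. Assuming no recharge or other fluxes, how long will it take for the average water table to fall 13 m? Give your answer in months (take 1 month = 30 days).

A = 640 acres = 2.59 × 10^6 m²
ΔV = Sy × A × Δh = 0.17 × 2.59 × 10^6 × 13 = 5.724 × 10^6 m³
Q = 572 L/s = 49420 m³/d
t = ΔV / Q = 5.724 × 10^6 m³ / 49420 m³/d = 115.8 d
t = 115.8 d ≈ 3.861 months

t ≈ 3.86 months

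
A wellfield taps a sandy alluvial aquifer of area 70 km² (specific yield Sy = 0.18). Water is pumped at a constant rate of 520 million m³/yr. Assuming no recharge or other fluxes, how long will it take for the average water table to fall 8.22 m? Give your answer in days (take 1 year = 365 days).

t ≈ 72.7 days

A = 70 km² = 7 × 10^7 m²
ΔV = Sy × A × Δh = 0.18 × 7 × 10^7 × 8.22 = 1.036 × 10^8 m³
Q = 520 million m³/yr = 1.425 × 10^6 m³/d
t = ΔV / Q = 1.036 × 10^8 m³ / 1.425 × 10^6 m³/d = 72.7 d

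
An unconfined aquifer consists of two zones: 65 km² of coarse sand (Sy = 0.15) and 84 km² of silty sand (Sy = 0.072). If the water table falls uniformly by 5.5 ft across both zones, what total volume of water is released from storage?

ΔV ≈ 2.65 × 10^7 m³

A₁ = 65 km² = 6.5 × 10^7 m²; A₂ = 84 km² = 8.4 × 10^7 m²
Δh = 5.5 ft = 1.676 m
ΔV₁ = 0.15 × 6.5 × 10^7 × 1.676 = 1.634 × 10^7 m³
ΔV₂ = 0.072 × 8.4 × 10^7 × 1.676 = 1.014 × 10^7 m³
ΔV = ΔV₁ + ΔV₂ = 2.648 × 10^7 m³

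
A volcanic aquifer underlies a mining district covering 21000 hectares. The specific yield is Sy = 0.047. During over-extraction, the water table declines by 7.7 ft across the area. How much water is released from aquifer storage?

ΔV ≈ 2.32 × 10^7 m³

A = 21000 hectares = 2.1 × 10^8 m²
Δh = 7.7 ft = 2.347 m
ΔV = Sy × A × Δh = 0.047 × 2.1 × 10^8 m² × 2.347 m = 2.316 × 10^7 m³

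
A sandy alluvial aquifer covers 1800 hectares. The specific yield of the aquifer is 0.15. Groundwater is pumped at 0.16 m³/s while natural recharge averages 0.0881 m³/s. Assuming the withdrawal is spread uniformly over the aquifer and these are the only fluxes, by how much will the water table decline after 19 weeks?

A = 1800 hectares = 1.8 × 10^7 m²
Net abstraction = 0.16 − 0.0881 = 0.0719 m³/s
Q_net = 0.0719 m³/s = 6212 m³/d
t = 19 weeks = 133 d
ΔV = Q × t = 6212 m³/d × 133 d = 8.262 × 10^5 m³
Δh = ΔV / (Sy × A) = 8.262 × 10^5 / (0.15 × 1.8 × 10^7) = 0.306 m

Δh ≈ 0.306 m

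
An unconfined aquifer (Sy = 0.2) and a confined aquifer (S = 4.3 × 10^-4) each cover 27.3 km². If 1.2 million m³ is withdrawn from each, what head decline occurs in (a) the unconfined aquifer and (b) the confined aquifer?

A = 27.3 km² = 2.73 × 10^7 m²
ΔV = 1.2 million m³ = 1.2 × 10^6 m³
Unconfined: Δh_u = ΔV/(Sy·A) = 1.2 × 10^6/(0.2 × 2.73 × 10^7) = 0.2198 m
Confined: Δh_c = ΔV/(S·A) = 1.2 × 10^6/(4.3 × 10^-4 × 2.73 × 10^7) = 102.2 m

Δh_u ≈ 0.22 m; Δh_c ≈ 102 m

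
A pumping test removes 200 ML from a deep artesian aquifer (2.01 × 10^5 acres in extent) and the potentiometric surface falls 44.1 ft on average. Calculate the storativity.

A = 2.01 × 10^5 acres = 8.134 × 10^8 m²
Δh = 44.1 ft = 13.44 m
ΔV = 200 ML = 2 × 10^5 m³
S = ΔV / (A × Δh) = 2 × 10^5 m³ / (8.134 × 10^8 m² × 13.44 m) = 1.829 × 10^-5

S ≈ 1.8 × 10^-5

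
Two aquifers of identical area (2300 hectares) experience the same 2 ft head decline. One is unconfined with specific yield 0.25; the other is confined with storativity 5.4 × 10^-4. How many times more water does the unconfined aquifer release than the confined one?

A = 2300 hectares = 2.3 × 10^7 m²
Δh = 2 ft = 0.6096 m
Unconfined: ΔV_u = Sy × A × Δh = 0.25 × 2.3 × 10^7 × 0.6096 = 3.505 × 10^6 m³
Confined: ΔV_c = S × A × Δh = 5.4 × 10^-4 × 2.3 × 10^7 × 0.6096 = 7571 m³
Ratio = ΔV_u / ΔV_c = Sy / S = 0.25 / 5.4 × 10^-4 = 463

ΔV_u / ΔV_c ≈ 463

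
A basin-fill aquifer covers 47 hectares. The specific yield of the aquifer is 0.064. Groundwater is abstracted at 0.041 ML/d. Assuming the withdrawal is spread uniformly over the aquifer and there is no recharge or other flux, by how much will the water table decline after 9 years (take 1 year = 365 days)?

Δh ≈ 4.48 m

A = 47 hectares = 4.7 × 10^5 m²
Q = 0.041 ML/d = 41 m³/d
t = 9 years = 3285 d
ΔV = Q × t = 41 m³/d × 3285 d = 1.347 × 10^5 m³
Δh = ΔV / (Sy × A) = 1.347 × 10^5 / (0.064 × 4.7 × 10^5) = 4.478 m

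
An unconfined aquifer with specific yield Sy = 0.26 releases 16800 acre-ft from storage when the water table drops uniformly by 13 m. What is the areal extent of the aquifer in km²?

A ≈ 6.13 km²

ΔV = 16800 acre-ft = 2.072 × 10^7 m³
A = ΔV / (Sy × Δh) = 2.072 × 10^7 / (0.26 × 13) = 6.131 × 10^6 m²
A = 6.131 × 10^6 m² = 6.131 km²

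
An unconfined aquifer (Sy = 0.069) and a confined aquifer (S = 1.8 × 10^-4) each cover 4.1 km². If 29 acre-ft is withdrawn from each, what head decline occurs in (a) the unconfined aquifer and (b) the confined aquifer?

A = 4.1 km² = 4.1 × 10^6 m²
ΔV = 29 acre-ft = 35770 m³
Unconfined: Δh_u = ΔV/(Sy·A) = 35770/(0.069 × 4.1 × 10^6) = 0.1264 m
Confined: Δh_c = ΔV/(S·A) = 35770/(1.8 × 10^-4 × 4.1 × 10^6) = 48.47 m

Δh_u ≈ 0.126 m; Δh_c ≈ 48.5 m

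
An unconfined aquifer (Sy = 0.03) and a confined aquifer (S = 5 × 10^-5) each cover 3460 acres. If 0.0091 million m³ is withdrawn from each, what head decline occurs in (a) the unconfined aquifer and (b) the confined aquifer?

A = 3460 acres = 1.4 × 10^7 m²
ΔV = 0.0091 million m³ = 9100 m³
Unconfined: Δh_u = ΔV/(Sy·A) = 9100/(0.03 × 1.4 × 10^7) = 0.02166 m
Confined: Δh_c = ΔV/(S·A) = 9100/(5 × 10^-5 × 1.4 × 10^7) = 13 m

Δh_u ≈ 0.0217 m; Δh_c ≈ 13 m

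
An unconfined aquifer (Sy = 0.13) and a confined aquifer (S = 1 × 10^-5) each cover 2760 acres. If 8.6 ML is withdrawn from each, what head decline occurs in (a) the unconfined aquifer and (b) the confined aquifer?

A = 2760 acres = 1.117 × 10^7 m²
ΔV = 8.6 ML = 8600 m³
Unconfined: Δh_u = ΔV/(Sy·A) = 8600/(0.13 × 1.117 × 10^7) = 0.005923 m
Confined: Δh_c = ΔV/(S·A) = 8600/(1 × 10^-5 × 1.117 × 10^7) = 77 m

Δh_u ≈ 0.00592 m; Δh_c ≈ 77 m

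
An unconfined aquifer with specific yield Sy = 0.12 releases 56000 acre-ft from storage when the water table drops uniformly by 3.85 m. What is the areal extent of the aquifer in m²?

A ≈ 1.5 × 10^8 m²

ΔV = 56000 acre-ft = 6.907 × 10^7 m³
A = ΔV / (Sy × Δh) = 6.907 × 10^7 / (0.12 × 3.85) = 1.495 × 10^8 m²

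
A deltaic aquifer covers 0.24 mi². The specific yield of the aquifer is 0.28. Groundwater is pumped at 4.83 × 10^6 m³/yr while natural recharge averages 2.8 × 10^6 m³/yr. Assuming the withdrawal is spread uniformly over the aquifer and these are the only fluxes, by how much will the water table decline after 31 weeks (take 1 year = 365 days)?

A = 0.24 mi² = 6.216 × 10^5 m²
Net abstraction = 4.83 × 10^6 − 2.8 × 10^6 = 2.03 × 10^6 m³/yr
Q_net = 2.03 × 10^6 m³/yr = 5562 m³/d
t = 31 weeks = 217 d
ΔV = Q × t = 5562 m³/d × 217 d = 1.207 × 10^6 m³
Δh = ΔV / (Sy × A) = 1.207 × 10^6 / (0.28 × 6.216 × 10^5) = 6.934 m

Δh ≈ 6.93 m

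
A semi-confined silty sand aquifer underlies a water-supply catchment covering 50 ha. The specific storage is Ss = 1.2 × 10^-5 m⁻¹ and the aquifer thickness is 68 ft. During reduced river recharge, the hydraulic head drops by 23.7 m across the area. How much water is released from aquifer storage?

ΔV ≈ 2950 m³

b = 68 ft = 20.73 m
S = Ss × b = 1.2 × 10^-5 m⁻¹ × 20.73 m = 2.487 × 10^-4
A = 50 ha = 5 × 10^5 m²
ΔV = S × A × Δh = 2.487 × 10^-4 × 5 × 10^5 m² × 23.7 m = 2947 m³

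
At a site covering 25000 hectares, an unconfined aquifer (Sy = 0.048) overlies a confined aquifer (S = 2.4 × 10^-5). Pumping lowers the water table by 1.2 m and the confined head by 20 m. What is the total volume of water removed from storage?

A = 25000 hectares = 2.5 × 10^8 m²
Unconfined: ΔV_u = Sy × A × Δh_u = 0.048 × 2.5 × 10^8 × 1.2 = 1.44 × 10^7 m³
Confined: ΔV_c = S × A × Δh_c = 2.4 × 10^-5 × 2.5 × 10^8 × 20 = 1.2 × 10^5 m³
Total ΔV = 1.44 × 10^7 + 1.2 × 10^5 = 1.452 × 10^7 m³

ΔV ≈ 1.45 × 10^7 m³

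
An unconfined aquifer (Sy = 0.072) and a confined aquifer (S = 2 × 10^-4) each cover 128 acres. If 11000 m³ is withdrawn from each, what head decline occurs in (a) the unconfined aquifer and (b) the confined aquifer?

A = 128 acres = 5.18 × 10^5 m²
Unconfined: Δh_u = ΔV/(Sy·A) = 11000/(0.072 × 5.18 × 10^5) = 0.2949 m
Confined: Δh_c = ΔV/(S·A) = 11000/(2 × 10^-4 × 5.18 × 10^5) = 106.2 m

Δh_u ≈ 0.295 m; Δh_c ≈ 106 m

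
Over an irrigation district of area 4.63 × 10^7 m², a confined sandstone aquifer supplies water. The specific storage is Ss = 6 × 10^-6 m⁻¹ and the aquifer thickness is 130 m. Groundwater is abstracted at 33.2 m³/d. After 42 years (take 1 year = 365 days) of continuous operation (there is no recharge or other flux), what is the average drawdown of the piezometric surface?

S = Ss × b = 6 × 10^-6 m⁻¹ × 130 m = 7.8 × 10^-4
t = 42 years = 15330 d
ΔV = Q × t = 33.2 m³/d × 15330 d = 5.09 × 10^5 m³
Δh = ΔV / (S × A) = 5.09 × 10^5 / (7.8 × 10^-4 × 4.63 × 10^7) = 14.09 m

Δh ≈ 14.1 m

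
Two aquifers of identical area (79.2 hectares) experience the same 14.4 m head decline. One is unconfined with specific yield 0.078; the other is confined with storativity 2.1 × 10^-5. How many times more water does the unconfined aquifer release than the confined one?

A = 79.2 hectares = 7.92 × 10^5 m²
Unconfined: ΔV_u = Sy × A × Δh = 0.078 × 7.92 × 10^5 × 14.4 = 8.896 × 10^5 m³
Confined: ΔV_c = S × A × Δh = 2.1 × 10^-5 × 7.92 × 10^5 × 14.4 = 239.5 m³
Ratio = ΔV_u / ΔV_c = Sy / S = 0.078 / 2.1 × 10^-5 = 3714

ΔV_u / ΔV_c ≈ 3710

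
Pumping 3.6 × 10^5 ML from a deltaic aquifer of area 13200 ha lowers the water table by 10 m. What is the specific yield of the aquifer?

A = 13200 ha = 1.32 × 10^8 m²
ΔV = 3.6 × 10^5 ML = 3.6 × 10^8 m³
Sy = ΔV / (A × Δh) = 3.6 × 10^8 m³ / (1.32 × 10^8 m² × 10 m) = 0.2727

Sy ≈ 0.27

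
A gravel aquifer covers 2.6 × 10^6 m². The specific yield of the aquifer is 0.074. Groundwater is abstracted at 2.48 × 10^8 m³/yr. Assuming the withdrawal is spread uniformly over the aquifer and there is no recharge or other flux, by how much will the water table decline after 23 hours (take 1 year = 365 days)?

Q = 2.48 × 10^8 m³/yr = 6.795 × 10^5 m³/d
t = 23 hours = 0.9583 d
ΔV = Q × t = 6.795 × 10^5 m³/d × 0.9583 d = 6.511 × 10^5 m³
Δh = ΔV / (Sy × A) = 6.511 × 10^5 / (0.074 × 2.6 × 10^6) = 3.384 m

Δh ≈ 3.38 m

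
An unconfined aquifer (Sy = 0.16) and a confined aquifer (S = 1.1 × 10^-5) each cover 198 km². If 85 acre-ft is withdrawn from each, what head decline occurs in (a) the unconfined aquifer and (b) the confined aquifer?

A = 198 km² = 1.98 × 10^8 m²
ΔV = 85 acre-ft = 1.048 × 10^5 m³
Unconfined: Δh_u = ΔV/(Sy·A) = 1.048 × 10^5/(0.16 × 1.98 × 10^8) = 0.00331 m
Confined: Δh_c = ΔV/(S·A) = 1.048 × 10^5/(1.1 × 10^-5 × 1.98 × 10^8) = 48.14 m

Δh_u ≈ 0.00331 m; Δh_c ≈ 48.1 m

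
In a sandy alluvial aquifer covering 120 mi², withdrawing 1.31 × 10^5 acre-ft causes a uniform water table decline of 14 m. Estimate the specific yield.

A = 120 mi² = 3.108 × 10^8 m²
ΔV = 1.31 × 10^5 acre-ft = 1.616 × 10^8 m³
Sy = ΔV / (A × Δh) = 1.616 × 10^8 m³ / (3.108 × 10^8 m² × 14 m) = 0.03714

Sy ≈ 0.037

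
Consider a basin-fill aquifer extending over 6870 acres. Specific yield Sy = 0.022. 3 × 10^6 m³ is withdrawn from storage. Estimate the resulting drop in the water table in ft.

Δh ≈ 16.1 ft

A = 6870 acres = 2.78 × 10^7 m²
Δh = ΔV / (Sy × A) = 3 × 10^6 m³ / (0.022 × 2.78 × 10^7 m²) = 4.905 m
Δh = 4.905 m = 16.09 ft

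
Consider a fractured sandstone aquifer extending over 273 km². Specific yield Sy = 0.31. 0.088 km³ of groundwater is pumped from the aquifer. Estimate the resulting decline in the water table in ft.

A = 273 km² = 2.73 × 10^8 m²
ΔV = 0.088 km³ = 8.8 × 10^7 m³
Δh = ΔV / (Sy × A) = 8.8 × 10^7 m³ / (0.31 × 2.73 × 10^8 m²) = 1.04 m
Δh = 1.04 m = 3.411 ft

Δh ≈ 3.41 ft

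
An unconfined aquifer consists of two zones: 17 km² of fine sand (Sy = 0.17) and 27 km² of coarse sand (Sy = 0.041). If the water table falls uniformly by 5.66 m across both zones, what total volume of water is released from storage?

A₁ = 17 km² = 1.7 × 10^7 m²; A₂ = 27 km² = 2.7 × 10^7 m²
ΔV₁ = 0.17 × 1.7 × 10^7 × 5.66 = 1.636 × 10^7 m³
ΔV₂ = 0.041 × 2.7 × 10^7 × 5.66 = 6.266 × 10^6 m³
ΔV = ΔV₁ + ΔV₂ = 2.262 × 10^7 m³

ΔV ≈ 2.26 × 10^7 m³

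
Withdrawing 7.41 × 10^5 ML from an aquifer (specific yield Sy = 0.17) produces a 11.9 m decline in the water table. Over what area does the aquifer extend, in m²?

ΔV = 7.41 × 10^5 ML = 7.41 × 10^8 m³
A = ΔV / (Sy × Δh) = 7.41 × 10^8 / (0.17 × 11.9) = 3.663 × 10^8 m²

A ≈ 3.66 × 10^8 m²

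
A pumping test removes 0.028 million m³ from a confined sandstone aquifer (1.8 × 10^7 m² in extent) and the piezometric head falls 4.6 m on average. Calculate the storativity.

ΔV = 0.028 million m³ = 28000 m³
S = ΔV / (A × Δh) = 28000 m³ / (1.8 × 10^7 m² × 4.6 m) = 3.382 × 10^-4

S ≈ 3.4 × 10^-4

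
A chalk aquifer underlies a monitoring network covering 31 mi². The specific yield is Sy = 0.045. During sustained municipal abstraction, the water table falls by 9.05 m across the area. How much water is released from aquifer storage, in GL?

ΔV ≈ 32.7 GL

A = 31 mi² = 8.029 × 10^7 m²
ΔV = Sy × A × Δh = 0.045 × 8.029 × 10^7 m² × 9.05 m = 3.27 × 10^7 m³
ΔV = 3.27 × 10^7 m³ = 32.7 GL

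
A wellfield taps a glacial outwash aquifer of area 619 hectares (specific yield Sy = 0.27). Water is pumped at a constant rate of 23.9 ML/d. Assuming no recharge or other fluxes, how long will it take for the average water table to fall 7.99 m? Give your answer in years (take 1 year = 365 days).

t ≈ 1.53 years

A = 619 hectares = 6.19 × 10^6 m²
ΔV = Sy × A × Δh = 0.27 × 6.19 × 10^6 × 7.99 = 1.335 × 10^7 m³
Q = 23.9 ML/d = 23900 m³/d
t = ΔV / Q = 1.335 × 10^7 m³ / 23900 m³/d = 558.7 d
t = 558.7 d ≈ 1.531 years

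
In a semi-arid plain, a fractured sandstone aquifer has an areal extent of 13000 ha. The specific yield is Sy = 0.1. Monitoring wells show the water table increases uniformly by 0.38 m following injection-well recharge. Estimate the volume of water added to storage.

ΔV ≈ 4.94 × 10^6 m³

A = 13000 ha = 1.3 × 10^8 m²
ΔV = Sy × A × Δh = 0.1 × 1.3 × 10^8 m² × 0.38 m = 4.94 × 10^6 m³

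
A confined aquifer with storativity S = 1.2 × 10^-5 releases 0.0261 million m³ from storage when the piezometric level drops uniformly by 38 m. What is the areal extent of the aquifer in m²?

ΔV = 0.0261 million m³ = 26100 m³
A = ΔV / (S × Δh) = 26100 / (1.2 × 10^-5 × 38) = 5.724 × 10^7 m²

A ≈ 5.72 × 10^7 m²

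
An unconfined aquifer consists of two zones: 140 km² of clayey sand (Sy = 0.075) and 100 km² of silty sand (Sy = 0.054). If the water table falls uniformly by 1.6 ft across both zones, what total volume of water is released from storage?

ΔV ≈ 7.75 × 10^6 m³

A₁ = 140 km² = 1.4 × 10^8 m²; A₂ = 100 km² = 1 × 10^8 m²
Δh = 1.6 ft = 0.4877 m
ΔV₁ = 0.075 × 1.4 × 10^8 × 0.4877 = 5.121 × 10^6 m³
ΔV₂ = 0.054 × 1 × 10^8 × 0.4877 = 2.633 × 10^6 m³
ΔV = ΔV₁ + ΔV₂ = 7.754 × 10^6 m³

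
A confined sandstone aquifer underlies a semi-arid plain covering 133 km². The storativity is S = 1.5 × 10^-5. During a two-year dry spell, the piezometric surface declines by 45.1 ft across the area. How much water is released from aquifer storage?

ΔV ≈ 27400 m³

A = 133 km² = 1.33 × 10^8 m²
Δh = 45.1 ft = 13.75 m
ΔV = S × A × Δh = 1.5 × 10^-5 × 1.33 × 10^8 m² × 13.75 m = 27420 m³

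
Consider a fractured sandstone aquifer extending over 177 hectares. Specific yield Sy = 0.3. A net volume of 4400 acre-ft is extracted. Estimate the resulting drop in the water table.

A = 177 hectares = 1.77 × 10^6 m²
ΔV = 4400 acre-ft = 5.427 × 10^6 m³
Δh = ΔV / (Sy × A) = 5.427 × 10^6 m³ / (0.3 × 1.77 × 10^6 m²) = 10.22 m

Δh ≈ 10.2 m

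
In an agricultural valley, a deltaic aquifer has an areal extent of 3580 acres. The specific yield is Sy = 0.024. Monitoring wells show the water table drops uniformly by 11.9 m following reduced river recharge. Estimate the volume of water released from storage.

A = 3580 acres = 1.449 × 10^7 m²
ΔV = Sy × A × Δh = 0.024 × 1.449 × 10^7 m² × 11.9 m = 4.138 × 10^6 m³

ΔV ≈ 4.14 × 10^6 m³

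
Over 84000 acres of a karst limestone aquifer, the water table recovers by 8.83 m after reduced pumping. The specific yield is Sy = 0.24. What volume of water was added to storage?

A = 84000 acres = 3.399 × 10^8 m²
ΔV = Sy × A × Δh = 0.24 × 3.399 × 10^8 m² × 8.83 m = 7.204 × 10^8 m³

ΔV ≈ 7.2 × 10^8 m³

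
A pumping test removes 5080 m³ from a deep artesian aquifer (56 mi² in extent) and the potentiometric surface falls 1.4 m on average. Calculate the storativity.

A = 56 mi² = 1.45 × 10^8 m²
S = ΔV / (A × Δh) = 5080 m³ / (1.45 × 10^8 m² × 1.4 m) = 2.502 × 10^-5

S ≈ 2.5 × 10^-5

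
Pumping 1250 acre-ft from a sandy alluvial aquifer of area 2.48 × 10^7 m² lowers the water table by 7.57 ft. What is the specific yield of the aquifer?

Δh = 7.57 ft = 2.307 m
ΔV = 1250 acre-ft = 1.542 × 10^6 m³
Sy = ΔV / (A × Δh) = 1.542 × 10^6 m³ / (2.48 × 10^7 m² × 2.307 m) = 0.02695

Sy ≈ 0.027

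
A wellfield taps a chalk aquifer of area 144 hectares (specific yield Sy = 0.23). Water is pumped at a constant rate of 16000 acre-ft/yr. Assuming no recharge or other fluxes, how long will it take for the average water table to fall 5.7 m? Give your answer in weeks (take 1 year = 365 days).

t ≈ 4.99 weeks

A = 144 hectares = 1.44 × 10^6 m²
ΔV = Sy × A × Δh = 0.23 × 1.44 × 10^6 × 5.7 = 1.888 × 10^6 m³
Q = 16000 acre-ft/yr = 54070 m³/d
t = ΔV / Q = 1.888 × 10^6 m³ / 54070 m³/d = 34.91 d
t = 34.91 d ≈ 4.988 weeks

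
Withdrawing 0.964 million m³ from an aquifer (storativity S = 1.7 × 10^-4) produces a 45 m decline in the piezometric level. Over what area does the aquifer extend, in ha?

A ≈ 12600 ha

ΔV = 0.964 million m³ = 9.64 × 10^5 m³
A = ΔV / (S × Δh) = 9.64 × 10^5 / (1.7 × 10^-4 × 45) = 1.26 × 10^8 m²
A = 1.26 × 10^8 m² = 12600 ha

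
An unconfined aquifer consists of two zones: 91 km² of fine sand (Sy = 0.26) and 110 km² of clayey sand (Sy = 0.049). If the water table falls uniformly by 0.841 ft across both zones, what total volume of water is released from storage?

ΔV ≈ 7.45 × 10^6 m³

A₁ = 91 km² = 9.1 × 10^7 m²; A₂ = 110 km² = 1.1 × 10^8 m²
Δh = 0.841 ft = 0.2563 m
ΔV₁ = 0.26 × 9.1 × 10^7 × 0.2563 = 6.065 × 10^6 m³
ΔV₂ = 0.049 × 1.1 × 10^8 × 0.2563 = 1.382 × 10^6 m³
ΔV = ΔV₁ + ΔV₂ = 7.447 × 10^6 m³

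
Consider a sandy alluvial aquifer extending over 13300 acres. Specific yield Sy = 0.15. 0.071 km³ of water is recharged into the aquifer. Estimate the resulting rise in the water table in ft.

A = 13300 acres = 5.382 × 10^7 m²
ΔV = 0.071 km³ = 7.1 × 10^7 m³
Δh = ΔV / (Sy × A) = 7.1 × 10^7 m³ / (0.15 × 5.382 × 10^7 m²) = 8.794 m
Δh = 8.794 m = 28.85 ft

Δh ≈ 28.9 ft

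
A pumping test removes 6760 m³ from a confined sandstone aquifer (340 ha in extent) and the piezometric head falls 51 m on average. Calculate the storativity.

S ≈ 3.9 × 10^-5

A = 340 ha = 3.4 × 10^6 m²
S = ΔV / (A × Δh) = 6760 m³ / (3.4 × 10^6 m² × 51 m) = 3.899 × 10^-5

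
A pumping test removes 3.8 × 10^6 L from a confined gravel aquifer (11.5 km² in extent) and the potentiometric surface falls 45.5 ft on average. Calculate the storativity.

A = 11.5 km² = 1.15 × 10^7 m²
Δh = 45.5 ft = 13.87 m
ΔV = 3.8 × 10^6 L = 3800 m³
S = ΔV / (A × Δh) = 3800 m³ / (1.15 × 10^7 m² × 13.87 m) = 2.383 × 10^-5

S ≈ 2.4 × 10^-5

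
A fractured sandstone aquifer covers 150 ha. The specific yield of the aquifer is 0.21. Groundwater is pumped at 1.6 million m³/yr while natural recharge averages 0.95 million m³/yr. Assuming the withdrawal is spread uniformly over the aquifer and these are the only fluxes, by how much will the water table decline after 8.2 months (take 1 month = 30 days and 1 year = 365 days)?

A = 150 ha = 1.5 × 10^6 m²
Net abstraction = 1.6 − 0.95 = 0.65 million m³/yr
Q_net = 0.65 million m³/yr = 1781 m³/d
t = 8.2 months = 246 d
ΔV = Q × t = 1781 m³/d × 246 d = 4.381 × 10^5 m³
Δh = ΔV / (Sy × A) = 4.381 × 10^5 / (0.21 × 1.5 × 10^6) = 1.391 m

Δh ≈ 1.39 m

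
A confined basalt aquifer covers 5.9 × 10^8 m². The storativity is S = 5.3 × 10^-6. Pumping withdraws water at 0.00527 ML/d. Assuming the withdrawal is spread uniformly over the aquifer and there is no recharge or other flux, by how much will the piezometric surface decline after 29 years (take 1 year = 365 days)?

Q = 0.00527 ML/d = 5.27 m³/d
t = 29 years = 10580 d
ΔV = Q × t = 5.27 m³/d × 10580 d = 55780 m³
Δh = ΔV / (S × A) = 55780 / (5.3 × 10^-6 × 5.9 × 10^8) = 17.84 m

Δh ≈ 17.8 m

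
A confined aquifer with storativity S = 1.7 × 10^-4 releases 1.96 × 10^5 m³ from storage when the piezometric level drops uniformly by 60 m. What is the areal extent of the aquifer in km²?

A = ΔV / (S × Δh) = 1.96 × 10^5 / (1.7 × 10^-4 × 60) = 1.922 × 10^7 m²
A = 1.922 × 10^7 m² = 19.22 km²

A ≈ 19.2 km²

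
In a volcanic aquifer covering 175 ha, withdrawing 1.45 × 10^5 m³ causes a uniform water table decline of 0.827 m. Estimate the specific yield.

A = 175 ha = 1.75 × 10^6 m²
Sy = ΔV / (A × Δh) = 1.45 × 10^5 m³ / (1.75 × 10^6 m² × 0.827 m) = 0.1002

Sy ≈ 0.1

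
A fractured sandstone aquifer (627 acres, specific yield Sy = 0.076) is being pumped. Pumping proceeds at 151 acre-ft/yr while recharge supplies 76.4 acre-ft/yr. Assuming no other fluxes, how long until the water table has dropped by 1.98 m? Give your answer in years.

A = 627 acres = 2.537 × 10^6 m²
ΔV = Sy × A × Δh = 0.076 × 2.537 × 10^6 × 1.98 = 3.818 × 10^5 m³
Net withdrawal = 151 − 76.4 = 74.6 acre-ft/yr = 252.1 m³/d
t = ΔV / Q = 3.818 × 10^5 m³ / 252.1 m³/d = 1515 d
t = 1515 d ≈ 4.149 years

t ≈ 4.15 years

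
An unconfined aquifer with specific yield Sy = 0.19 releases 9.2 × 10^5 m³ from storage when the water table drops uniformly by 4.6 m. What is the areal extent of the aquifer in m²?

A = ΔV / (Sy × Δh) = 9.2 × 10^5 / (0.19 × 4.6) = 1.053 × 10^6 m²

A ≈ 1.05 × 10^6 m²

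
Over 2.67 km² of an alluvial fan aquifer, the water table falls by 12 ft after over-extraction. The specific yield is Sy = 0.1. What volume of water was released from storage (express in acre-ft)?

A = 2.67 km² = 2.67 × 10^6 m²
Δh = 12 ft = 3.658 m
ΔV = Sy × A × Δh = 0.1 × 2.67 × 10^6 m² × 3.658 m = 9.766 × 10^5 m³
ΔV = 9.766 × 10^5 m³ = 791.7 acre-ft

ΔV ≈ 792 acre-ft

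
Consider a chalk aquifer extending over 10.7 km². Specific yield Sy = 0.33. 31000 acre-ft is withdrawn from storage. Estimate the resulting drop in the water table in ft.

Δh ≈ 35.5 ft

A = 10.7 km² = 1.07 × 10^7 m²
ΔV = 31000 acre-ft = 3.824 × 10^7 m³
Δh = ΔV / (Sy × A) = 3.824 × 10^7 m³ / (0.33 × 1.07 × 10^7 m²) = 10.83 m
Δh = 10.83 m = 35.53 ft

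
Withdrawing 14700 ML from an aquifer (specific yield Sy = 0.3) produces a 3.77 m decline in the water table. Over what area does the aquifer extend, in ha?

A ≈ 1300 ha

ΔV = 14700 ML = 1.47 × 10^7 m³
A = ΔV / (Sy × Δh) = 1.47 × 10^7 / (0.3 × 3.77) = 1.3 × 10^7 m²
A = 1.3 × 10^7 m² = 1300 ha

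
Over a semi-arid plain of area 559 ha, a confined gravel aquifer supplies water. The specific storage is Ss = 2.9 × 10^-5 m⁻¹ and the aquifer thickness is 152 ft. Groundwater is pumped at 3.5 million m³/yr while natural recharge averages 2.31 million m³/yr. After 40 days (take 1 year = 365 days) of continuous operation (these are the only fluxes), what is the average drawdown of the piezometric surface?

b = 152 ft = 46.33 m
S = Ss × b = 2.9 × 10^-5 m⁻¹ × 46.33 m = 1.344 × 10^-3
A = 559 ha = 5.59 × 10^6 m²
Net abstraction = 3.5 − 2.31 = 1.19 million m³/yr
Q_net = 1.19 million m³/yr = 3260 m³/d
ΔV = Q × t = 3260 m³/d × 40 d = 1.304 × 10^5 m³
Δh = ΔV / (S × A) = 1.304 × 10^5 / (0.001344 × 5.59 × 10^6) = 17.36 m

Δh ≈ 17.4 m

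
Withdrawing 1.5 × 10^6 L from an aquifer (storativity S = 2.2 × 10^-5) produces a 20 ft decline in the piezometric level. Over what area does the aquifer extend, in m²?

A ≈ 1.12 × 10^7 m²

Δh = 20 ft = 6.096 m
ΔV = 1.5 × 10^6 L = 1500 m³
A = ΔV / (S × Δh) = 1500 / (2.2 × 10^-5 × 6.096) = 1.118 × 10^7 m²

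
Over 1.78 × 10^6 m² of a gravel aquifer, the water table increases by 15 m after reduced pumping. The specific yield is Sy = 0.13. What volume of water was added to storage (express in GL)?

ΔV = Sy × A × Δh = 0.13 × 1.78 × 10^6 m² × 15 m = 3.471 × 10^6 m³
ΔV = 3.471 × 10^6 m³ = 3.471 GL

ΔV ≈ 3.47 GL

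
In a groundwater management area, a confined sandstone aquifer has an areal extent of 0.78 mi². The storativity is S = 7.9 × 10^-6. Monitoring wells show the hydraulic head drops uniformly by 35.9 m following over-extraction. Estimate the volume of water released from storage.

A = 0.78 mi² = 2.02 × 10^6 m²
ΔV = S × A × Δh = 7.9 × 10^-6 × 2.02 × 10^6 m² × 35.9 m = 572.9 m³

ΔV ≈ 573 m³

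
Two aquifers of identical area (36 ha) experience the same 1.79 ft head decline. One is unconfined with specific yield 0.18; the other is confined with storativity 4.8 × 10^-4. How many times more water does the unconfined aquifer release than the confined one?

ΔV_u / ΔV_c ≈ 375

A = 36 ha = 3.6 × 10^5 m²
Δh = 1.79 ft = 0.5456 m
Unconfined: ΔV_u = Sy × A × Δh = 0.18 × 3.6 × 10^5 × 0.5456 = 35350 m³
Confined: ΔV_c = S × A × Δh = 4.8 × 10^-4 × 3.6 × 10^5 × 0.5456 = 94.28 m³
Ratio = ΔV_u / ΔV_c = Sy / S = 0.18 / 4.8 × 10^-4 = 375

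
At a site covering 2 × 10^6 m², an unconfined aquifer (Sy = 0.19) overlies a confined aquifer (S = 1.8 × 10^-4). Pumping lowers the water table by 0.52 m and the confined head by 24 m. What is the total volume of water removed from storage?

Unconfined: ΔV_u = Sy × A × Δh_u = 0.19 × 2 × 10^6 × 0.52 = 1.976 × 10^5 m³
Confined: ΔV_c = S × A × Δh_c = 1.8 × 10^-4 × 2 × 10^6 × 24 = 8640 m³
Total ΔV = 1.976 × 10^5 + 8640 = 2.062 × 10^5 m³

ΔV ≈ 2.06 × 10^5 m³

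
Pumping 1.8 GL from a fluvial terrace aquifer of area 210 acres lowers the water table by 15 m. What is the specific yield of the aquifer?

A = 210 acres = 8.498 × 10^5 m²
ΔV = 1.8 GL = 1.8 × 10^6 m³
Sy = ΔV / (A × Δh) = 1.8 × 10^6 m³ / (8.498 × 10^5 m² × 15 m) = 0.1412

Sy ≈ 0.14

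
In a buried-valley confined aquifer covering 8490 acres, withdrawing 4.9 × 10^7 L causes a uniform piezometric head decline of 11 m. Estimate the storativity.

A = 8490 acres = 3.436 × 10^7 m²
ΔV = 4.9 × 10^7 L = 49000 m³
S = ΔV / (A × Δh) = 49000 m³ / (3.436 × 10^7 m² × 11 m) = 1.297 × 10^-4

S ≈ 1.3 × 10^-4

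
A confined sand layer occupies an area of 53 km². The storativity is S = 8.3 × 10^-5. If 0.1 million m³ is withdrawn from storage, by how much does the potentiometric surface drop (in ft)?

Δh ≈ 74.6 ft

A = 53 km² = 5.3 × 10^7 m²
ΔV = 0.1 million m³ = 1 × 10^5 m³
Δh = ΔV / (S × A) = 1 × 10^5 m³ / (8.3 × 10^-5 × 5.3 × 10^7 m²) = 22.73 m
Δh = 22.73 m = 74.58 ft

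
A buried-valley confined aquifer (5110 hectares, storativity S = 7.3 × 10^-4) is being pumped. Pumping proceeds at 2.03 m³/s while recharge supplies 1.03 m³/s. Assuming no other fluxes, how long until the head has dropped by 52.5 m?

t ≈ 22.7 days

A = 5110 hectares = 5.11 × 10^7 m²
ΔV = S × A × Δh = 7.3 × 10^-4 × 5.11 × 10^7 × 52.5 = 1.958 × 10^6 m³
Net withdrawal = 2.03 − 1.03 = 1 m³/s = 86400 m³/d
t = ΔV / Q = 1.958 × 10^6 m³ / 86400 m³/d = 22.67 d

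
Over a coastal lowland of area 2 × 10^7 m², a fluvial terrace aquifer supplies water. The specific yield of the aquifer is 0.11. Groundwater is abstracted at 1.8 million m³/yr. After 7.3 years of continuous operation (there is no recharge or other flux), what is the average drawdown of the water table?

Q = 1.8 million m³/yr = 4932 m³/d
t = 7.3 years = 2664 d
ΔV = Q × t = 4932 m³/d × 2664 d = 1.314 × 10^7 m³
Δh = ΔV / (Sy × A) = 1.314 × 10^7 / (0.11 × 2 × 10^7) = 5.973 m

Δh ≈ 5.97 m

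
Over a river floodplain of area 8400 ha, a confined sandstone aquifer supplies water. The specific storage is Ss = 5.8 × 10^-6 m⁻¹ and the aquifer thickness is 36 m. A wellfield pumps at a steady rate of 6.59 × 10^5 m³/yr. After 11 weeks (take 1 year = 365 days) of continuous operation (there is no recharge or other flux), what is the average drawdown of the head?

Δh ≈ 7.93 m

S = Ss × b = 5.8 × 10^-6 m⁻¹ × 36 m = 2.088 × 10^-4
A = 8400 ha = 8.4 × 10^7 m²
Q = 6.59 × 10^5 m³/yr = 1805 m³/d
t = 11 weeks = 77 d
ΔV = Q × t = 1805 m³/d × 77 d = 1.39 × 10^5 m³
Δh = ΔV / (S × A) = 1.39 × 10^5 / (2.088 × 10^-4 × 8.4 × 10^7) = 7.926 m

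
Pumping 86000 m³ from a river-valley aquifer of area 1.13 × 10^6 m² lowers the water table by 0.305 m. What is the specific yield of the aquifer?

Sy = ΔV / (A × Δh) = 86000 m³ / (1.13 × 10^6 m² × 0.305 m) = 0.2495

Sy ≈ 0.25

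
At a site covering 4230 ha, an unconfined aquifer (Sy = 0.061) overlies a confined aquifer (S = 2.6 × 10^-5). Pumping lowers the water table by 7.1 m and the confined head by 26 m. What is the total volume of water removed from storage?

ΔV ≈ 1.83 × 10^7 m³

A = 4230 ha = 4.23 × 10^7 m²
Unconfined: ΔV_u = Sy × A × Δh_u = 0.061 × 4.23 × 10^7 × 7.1 = 1.832 × 10^7 m³
Confined: ΔV_c = S × A × Δh_c = 2.6 × 10^-5 × 4.23 × 10^7 × 26 = 28590 m³
Total ΔV = 1.832 × 10^7 + 28590 = 1.835 × 10^7 m³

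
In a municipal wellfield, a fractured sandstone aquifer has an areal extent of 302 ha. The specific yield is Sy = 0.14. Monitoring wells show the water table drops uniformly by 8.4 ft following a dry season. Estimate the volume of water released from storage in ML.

A = 302 ha = 3.02 × 10^6 m²
Δh = 8.4 ft = 2.56 m
ΔV = Sy × A × Δh = 0.14 × 3.02 × 10^6 m² × 2.56 m = 1.083 × 10^6 m³
ΔV = 1.083 × 10^6 m³ = 1083 ML

ΔV ≈ 1080 ML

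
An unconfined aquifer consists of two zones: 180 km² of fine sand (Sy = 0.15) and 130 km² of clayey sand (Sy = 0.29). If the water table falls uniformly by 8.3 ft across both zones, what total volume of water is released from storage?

A₁ = 180 km² = 1.8 × 10^8 m²; A₂ = 130 km² = 1.3 × 10^8 m²
Δh = 8.3 ft = 2.53 m
ΔV₁ = 0.15 × 1.8 × 10^8 × 2.53 = 6.831 × 10^7 m³
ΔV₂ = 0.29 × 1.3 × 10^8 × 2.53 = 9.537 × 10^7 m³
ΔV = ΔV₁ + ΔV₂ = 1.637 × 10^8 m³

ΔV ≈ 1.64 × 10^8 m³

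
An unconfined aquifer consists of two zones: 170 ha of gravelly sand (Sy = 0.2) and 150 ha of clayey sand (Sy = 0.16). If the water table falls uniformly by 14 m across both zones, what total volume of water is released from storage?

ΔV ≈ 8.12 × 10^6 m³

A₁ = 170 ha = 1.7 × 10^6 m²; A₂ = 150 ha = 1.5 × 10^6 m²
ΔV₁ = 0.2 × 1.7 × 10^6 × 14 = 4.76 × 10^6 m³
ΔV₂ = 0.16 × 1.5 × 10^6 × 14 = 3.36 × 10^6 m³
ΔV = ΔV₁ + ΔV₂ = 8.12 × 10^6 m³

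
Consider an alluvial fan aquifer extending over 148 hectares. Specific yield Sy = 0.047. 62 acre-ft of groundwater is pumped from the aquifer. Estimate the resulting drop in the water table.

A = 148 hectares = 1.48 × 10^6 m²
ΔV = 62 acre-ft = 76480 m³
Δh = ΔV / (Sy × A) = 76480 m³ / (0.047 × 1.48 × 10^6 m²) = 1.099 m

Δh ≈ 1.1 m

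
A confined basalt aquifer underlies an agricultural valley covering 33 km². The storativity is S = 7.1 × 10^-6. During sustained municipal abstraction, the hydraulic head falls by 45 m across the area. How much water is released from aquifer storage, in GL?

A = 33 km² = 3.3 × 10^7 m²
ΔV = S × A × Δh = 7.1 × 10^-6 × 3.3 × 10^7 m² × 45 m = 10540 m³
ΔV = 10540 m³ = 0.01054 GL

ΔV ≈ 0.0105 GL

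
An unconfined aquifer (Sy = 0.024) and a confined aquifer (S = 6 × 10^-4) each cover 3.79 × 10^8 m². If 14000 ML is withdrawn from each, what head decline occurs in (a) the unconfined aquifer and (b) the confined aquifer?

Δh_u ≈ 1.54 m; Δh_c ≈ 61.6 m

ΔV = 14000 ML = 1.4 × 10^7 m³
Unconfined: Δh_u = ΔV/(Sy·A) = 1.4 × 10^7/(0.024 × 3.79 × 10^8) = 1.539 m
Confined: Δh_c = ΔV/(S·A) = 1.4 × 10^7/(6 × 10^-4 × 3.79 × 10^8) = 61.57 m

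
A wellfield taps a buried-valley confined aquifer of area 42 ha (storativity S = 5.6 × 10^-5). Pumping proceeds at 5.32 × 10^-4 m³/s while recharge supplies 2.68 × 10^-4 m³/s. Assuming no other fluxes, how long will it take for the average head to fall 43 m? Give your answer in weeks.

t ≈ 6.33 weeks

A = 42 ha = 4.2 × 10^5 m²
ΔV = S × A × Δh = 5.6 × 10^-5 × 4.2 × 10^5 × 43 = 1011 m³
Net withdrawal = 5.32 × 10^-4 − 2.68 × 10^-4 = 2.64 × 10^-4 m³/s = 22.81 m³/d
t = ΔV / Q = 1011 m³ / 22.81 m³/d = 44.34 d
t = 44.34 d ≈ 6.334 weeks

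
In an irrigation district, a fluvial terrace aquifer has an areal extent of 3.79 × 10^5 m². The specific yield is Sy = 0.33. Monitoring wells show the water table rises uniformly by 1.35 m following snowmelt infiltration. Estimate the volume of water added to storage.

ΔV ≈ 1.69 × 10^5 m³

ΔV = Sy × A × Δh = 0.33 × 3.79 × 10^5 m² × 1.35 m = 1.688 × 10^5 m³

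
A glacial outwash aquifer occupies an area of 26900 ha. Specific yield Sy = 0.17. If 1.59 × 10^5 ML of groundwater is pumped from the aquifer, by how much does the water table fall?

Δh ≈ 3.48 m

A = 26900 ha = 2.69 × 10^8 m²
ΔV = 1.59 × 10^5 ML = 1.59 × 10^8 m³
Δh = ΔV / (Sy × A) = 1.59 × 10^8 m³ / (0.17 × 2.69 × 10^8 m²) = 3.477 m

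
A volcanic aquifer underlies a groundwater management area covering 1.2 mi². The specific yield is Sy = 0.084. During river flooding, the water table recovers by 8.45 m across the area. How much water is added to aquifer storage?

A = 1.2 mi² = 3.108 × 10^6 m²
ΔV = Sy × A × Δh = 0.084 × 3.108 × 10^6 m² × 8.45 m = 2.206 × 10^6 m³

ΔV ≈ 2.21 × 10^6 m³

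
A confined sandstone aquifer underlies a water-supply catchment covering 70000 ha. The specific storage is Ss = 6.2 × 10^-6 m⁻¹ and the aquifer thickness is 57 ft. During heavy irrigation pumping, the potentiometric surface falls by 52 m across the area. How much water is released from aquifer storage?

ΔV ≈ 3.92 × 10^6 m³

b = 57 ft = 17.37 m
S = Ss × b = 6.2 × 10^-6 m⁻¹ × 17.37 m = 1.077 × 10^-4
A = 70000 ha = 7 × 10^8 m²
ΔV = S × A × Δh = 1.077 × 10^-4 × 7 × 10^8 m² × 52 m = 3.921 × 10^6 m³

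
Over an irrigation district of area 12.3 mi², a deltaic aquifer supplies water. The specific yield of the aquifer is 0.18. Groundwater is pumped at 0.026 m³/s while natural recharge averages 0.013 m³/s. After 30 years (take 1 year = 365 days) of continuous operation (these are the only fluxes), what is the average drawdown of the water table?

A = 12.3 mi² = 3.186 × 10^7 m²
Net abstraction = 0.026 − 0.013 = 0.013 m³/s
Q_net = 0.013 m³/s = 1123 m³/d
t = 30 years = 10950 d
ΔV = Q × t = 1123 m³/d × 10950 d = 1.23 × 10^7 m³
Δh = ΔV / (Sy × A) = 1.23 × 10^7 / (0.18 × 3.186 × 10^7) = 2.145 m

Δh ≈ 2.14 m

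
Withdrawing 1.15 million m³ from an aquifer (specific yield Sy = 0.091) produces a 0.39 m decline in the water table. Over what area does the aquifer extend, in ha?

A ≈ 3240 ha

ΔV = 1.15 million m³ = 1.15 × 10^6 m³
A = ΔV / (Sy × Δh) = 1.15 × 10^6 / (0.091 × 0.39) = 3.24 × 10^7 m²
A = 3.24 × 10^7 m² = 3240 ha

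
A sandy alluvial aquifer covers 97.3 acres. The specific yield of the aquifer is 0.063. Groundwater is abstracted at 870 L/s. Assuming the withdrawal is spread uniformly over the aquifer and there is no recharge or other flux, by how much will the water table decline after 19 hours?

Δh ≈ 2.4 m

A = 97.3 acres = 3.938 × 10^5 m²
Q = 870 L/s = 75170 m³/d
t = 19 hours = 0.7917 d
ΔV = Q × t = 75170 m³/d × 0.7917 d = 59510 m³
Δh = ΔV / (Sy × A) = 59510 / (0.063 × 3.938 × 10^5) = 2.399 m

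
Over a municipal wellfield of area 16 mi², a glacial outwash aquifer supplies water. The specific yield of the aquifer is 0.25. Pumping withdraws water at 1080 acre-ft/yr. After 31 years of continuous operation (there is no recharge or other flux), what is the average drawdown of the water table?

A = 16 mi² = 4.144 × 10^7 m²
Q = 1080 acre-ft/yr = 3650 m³/d
t = 31 years = 11320 d
ΔV = Q × t = 3650 m³/d × 11320 d = 4.13 × 10^7 m³
Δh = ΔV / (Sy × A) = 4.13 × 10^7 / (0.25 × 4.144 × 10^7) = 3.986 m

Δh ≈ 3.99 m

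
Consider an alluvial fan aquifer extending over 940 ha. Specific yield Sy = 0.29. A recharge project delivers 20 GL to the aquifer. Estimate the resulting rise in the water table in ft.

A = 940 ha = 9.4 × 10^6 m²
ΔV = 20 GL = 2 × 10^7 m³
Δh = ΔV / (Sy × A) = 2 × 10^7 m³ / (0.29 × 9.4 × 10^6 m²) = 7.337 m
Δh = 7.337 m = 24.07 ft

Δh ≈ 24.1 ft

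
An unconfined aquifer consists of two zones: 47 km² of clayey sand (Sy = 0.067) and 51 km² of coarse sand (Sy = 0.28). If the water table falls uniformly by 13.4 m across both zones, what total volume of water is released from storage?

A₁ = 47 km² = 4.7 × 10^7 m²; A₂ = 51 km² = 5.1 × 10^7 m²
ΔV₁ = 0.067 × 4.7 × 10^7 × 13.4 = 4.22 × 10^7 m³
ΔV₂ = 0.28 × 5.1 × 10^7 × 13.4 = 1.914 × 10^8 m³
ΔV = ΔV₁ + ΔV₂ = 2.335 × 10^8 m³

ΔV ≈ 2.34 × 10^8 m³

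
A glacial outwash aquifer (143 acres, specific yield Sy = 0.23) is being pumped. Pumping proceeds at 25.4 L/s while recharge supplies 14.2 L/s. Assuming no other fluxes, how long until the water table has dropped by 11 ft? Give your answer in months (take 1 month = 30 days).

t ≈ 15.4 months

A = 143 acres = 5.787 × 10^5 m²
Δh = 11 ft = 3.353 m
ΔV = Sy × A × Δh = 0.23 × 5.787 × 10^5 × 3.353 = 4.463 × 10^5 m³
Net withdrawal = 25.4 − 14.2 = 11.2 L/s = 967.7 m³/d
t = ΔV / Q = 4.463 × 10^5 m³ / 967.7 m³/d = 461.2 d
t = 461.2 d ≈ 15.37 months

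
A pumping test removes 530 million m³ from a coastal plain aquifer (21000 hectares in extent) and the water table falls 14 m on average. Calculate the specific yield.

Sy ≈ 0.18

A = 21000 hectares = 2.1 × 10^8 m²
ΔV = 530 million m³ = 5.3 × 10^8 m³
Sy = ΔV / (A × Δh) = 5.3 × 10^8 m³ / (2.1 × 10^8 m² × 14 m) = 0.1803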